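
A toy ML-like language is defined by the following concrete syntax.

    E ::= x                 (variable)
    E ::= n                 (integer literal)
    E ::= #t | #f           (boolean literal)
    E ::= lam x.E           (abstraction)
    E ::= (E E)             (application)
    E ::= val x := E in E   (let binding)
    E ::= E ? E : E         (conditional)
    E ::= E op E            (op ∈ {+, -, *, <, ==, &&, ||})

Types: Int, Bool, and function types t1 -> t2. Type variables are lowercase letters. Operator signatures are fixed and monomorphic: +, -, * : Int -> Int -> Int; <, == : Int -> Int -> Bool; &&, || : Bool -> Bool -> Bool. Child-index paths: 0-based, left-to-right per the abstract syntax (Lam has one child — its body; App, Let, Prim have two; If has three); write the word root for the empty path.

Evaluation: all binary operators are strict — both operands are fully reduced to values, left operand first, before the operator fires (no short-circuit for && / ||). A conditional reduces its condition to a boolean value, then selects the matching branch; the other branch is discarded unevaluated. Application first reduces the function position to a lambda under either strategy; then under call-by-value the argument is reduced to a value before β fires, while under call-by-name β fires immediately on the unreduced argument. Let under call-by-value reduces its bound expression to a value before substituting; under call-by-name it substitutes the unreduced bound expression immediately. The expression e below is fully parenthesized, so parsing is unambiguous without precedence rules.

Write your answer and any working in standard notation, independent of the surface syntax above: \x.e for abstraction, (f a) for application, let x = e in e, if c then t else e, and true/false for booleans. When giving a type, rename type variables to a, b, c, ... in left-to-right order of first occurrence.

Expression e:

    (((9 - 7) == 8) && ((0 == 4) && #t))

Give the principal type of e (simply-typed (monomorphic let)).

Trace:
  unify Int ~ Int
  unify Int ~ Int
  unify Int ~ Int
  unify Int ~ Int
  unify Bool ~ Bool
  unify Int ~ Int
  unify Int ~ Int
  unify Bool ~ Bool
  unify Bool ~ Bool
  unify Bool ~ Bool

Answer: Bool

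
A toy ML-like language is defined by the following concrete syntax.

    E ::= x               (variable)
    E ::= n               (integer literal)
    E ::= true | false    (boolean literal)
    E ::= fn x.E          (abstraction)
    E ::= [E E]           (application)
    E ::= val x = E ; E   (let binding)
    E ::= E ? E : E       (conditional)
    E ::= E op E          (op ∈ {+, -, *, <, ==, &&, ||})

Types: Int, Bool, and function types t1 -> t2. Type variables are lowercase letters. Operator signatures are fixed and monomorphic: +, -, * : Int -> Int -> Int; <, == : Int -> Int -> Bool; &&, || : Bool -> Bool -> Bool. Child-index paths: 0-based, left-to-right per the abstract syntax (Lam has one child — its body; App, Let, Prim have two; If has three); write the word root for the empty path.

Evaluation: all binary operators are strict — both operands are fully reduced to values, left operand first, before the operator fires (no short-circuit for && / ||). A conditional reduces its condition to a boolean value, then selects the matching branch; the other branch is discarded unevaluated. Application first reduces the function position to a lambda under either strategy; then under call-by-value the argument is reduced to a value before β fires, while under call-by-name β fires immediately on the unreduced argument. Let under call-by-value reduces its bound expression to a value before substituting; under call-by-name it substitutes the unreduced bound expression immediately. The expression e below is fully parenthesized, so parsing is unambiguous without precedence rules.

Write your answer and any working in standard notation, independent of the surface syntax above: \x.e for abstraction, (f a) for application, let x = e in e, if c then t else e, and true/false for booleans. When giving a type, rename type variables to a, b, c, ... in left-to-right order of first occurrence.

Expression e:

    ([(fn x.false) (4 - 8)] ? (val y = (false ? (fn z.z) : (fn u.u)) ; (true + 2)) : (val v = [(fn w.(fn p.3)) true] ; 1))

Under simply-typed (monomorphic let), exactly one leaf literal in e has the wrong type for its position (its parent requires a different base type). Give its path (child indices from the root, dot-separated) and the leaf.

Trace:
\x._ : a -> Bool
  unify Int ~ Int
  unify Int ~ Int
  unify a -> Bool ~ Int -> b
  unify a ~ Int
  unify Bool ~ b
_ _ : Bool
  unify Bool ~ Bool
  unify Bool ~ Bool
z : c
\z._ : c -> c
u : d
\u._ : d -> d
  unify c -> c ~ d -> d
  unify c ~ d
  unify d ~ d
let y : d -> d
  unify Bool ~ Int
  FAIL: mismatch Bool ~ Int

Answer: 1.1.0 : true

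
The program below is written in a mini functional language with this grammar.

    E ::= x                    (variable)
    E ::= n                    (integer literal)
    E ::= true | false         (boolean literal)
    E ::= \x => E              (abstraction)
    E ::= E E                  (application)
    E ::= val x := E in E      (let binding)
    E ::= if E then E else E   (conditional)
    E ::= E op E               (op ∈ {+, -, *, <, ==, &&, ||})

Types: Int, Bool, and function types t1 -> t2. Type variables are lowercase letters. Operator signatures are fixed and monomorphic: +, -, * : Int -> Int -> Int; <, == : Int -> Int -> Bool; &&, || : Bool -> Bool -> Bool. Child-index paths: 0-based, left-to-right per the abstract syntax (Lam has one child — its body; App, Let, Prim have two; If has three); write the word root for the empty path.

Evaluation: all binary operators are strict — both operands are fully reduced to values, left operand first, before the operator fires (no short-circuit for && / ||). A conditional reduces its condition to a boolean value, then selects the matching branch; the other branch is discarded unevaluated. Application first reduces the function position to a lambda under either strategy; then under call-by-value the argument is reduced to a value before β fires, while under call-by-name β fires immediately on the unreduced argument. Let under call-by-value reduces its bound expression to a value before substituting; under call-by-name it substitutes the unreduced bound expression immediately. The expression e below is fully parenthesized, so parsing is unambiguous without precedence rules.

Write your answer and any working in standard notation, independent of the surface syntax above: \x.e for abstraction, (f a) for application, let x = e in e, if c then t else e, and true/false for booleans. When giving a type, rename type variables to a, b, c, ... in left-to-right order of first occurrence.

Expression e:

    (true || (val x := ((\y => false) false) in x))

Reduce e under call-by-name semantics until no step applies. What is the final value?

Answer: true

Trace:
step 0: (true || (let x = ((\y.false) false) in x))
step 1: [let@1] (true || ((\y.false) false))
step 2: [beta@1] (true || false)
step 3: [delta@root] true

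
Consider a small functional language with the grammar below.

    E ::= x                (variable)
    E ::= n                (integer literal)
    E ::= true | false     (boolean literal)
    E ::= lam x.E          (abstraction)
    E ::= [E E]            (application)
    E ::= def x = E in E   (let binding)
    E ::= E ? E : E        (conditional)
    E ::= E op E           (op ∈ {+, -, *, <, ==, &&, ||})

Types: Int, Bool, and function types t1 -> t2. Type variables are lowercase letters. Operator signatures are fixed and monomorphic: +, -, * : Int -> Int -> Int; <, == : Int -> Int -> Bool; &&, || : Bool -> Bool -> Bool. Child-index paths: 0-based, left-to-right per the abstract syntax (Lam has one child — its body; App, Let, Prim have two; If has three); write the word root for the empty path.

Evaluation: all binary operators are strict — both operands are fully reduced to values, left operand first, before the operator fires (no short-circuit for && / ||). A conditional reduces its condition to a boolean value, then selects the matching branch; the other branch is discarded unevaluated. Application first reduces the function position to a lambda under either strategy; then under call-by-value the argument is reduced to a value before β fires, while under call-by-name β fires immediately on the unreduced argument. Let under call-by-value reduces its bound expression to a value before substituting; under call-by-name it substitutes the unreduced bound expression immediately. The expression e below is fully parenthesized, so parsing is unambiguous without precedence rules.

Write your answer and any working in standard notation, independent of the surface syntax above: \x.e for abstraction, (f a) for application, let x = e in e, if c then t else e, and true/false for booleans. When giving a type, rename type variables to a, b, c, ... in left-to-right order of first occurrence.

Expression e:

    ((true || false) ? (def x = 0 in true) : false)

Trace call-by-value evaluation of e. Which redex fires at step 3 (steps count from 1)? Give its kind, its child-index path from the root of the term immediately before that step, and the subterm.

Working:
step 0: (if (true || false) then (let x = 0 in true) else false)
step 1: [delta@0] (if true then (let x = 0 in true) else false)
step 2: [if@root] (let x = 0 in true)
step 3: [let@root] true

Answer: let at root : (let x = 0 in true)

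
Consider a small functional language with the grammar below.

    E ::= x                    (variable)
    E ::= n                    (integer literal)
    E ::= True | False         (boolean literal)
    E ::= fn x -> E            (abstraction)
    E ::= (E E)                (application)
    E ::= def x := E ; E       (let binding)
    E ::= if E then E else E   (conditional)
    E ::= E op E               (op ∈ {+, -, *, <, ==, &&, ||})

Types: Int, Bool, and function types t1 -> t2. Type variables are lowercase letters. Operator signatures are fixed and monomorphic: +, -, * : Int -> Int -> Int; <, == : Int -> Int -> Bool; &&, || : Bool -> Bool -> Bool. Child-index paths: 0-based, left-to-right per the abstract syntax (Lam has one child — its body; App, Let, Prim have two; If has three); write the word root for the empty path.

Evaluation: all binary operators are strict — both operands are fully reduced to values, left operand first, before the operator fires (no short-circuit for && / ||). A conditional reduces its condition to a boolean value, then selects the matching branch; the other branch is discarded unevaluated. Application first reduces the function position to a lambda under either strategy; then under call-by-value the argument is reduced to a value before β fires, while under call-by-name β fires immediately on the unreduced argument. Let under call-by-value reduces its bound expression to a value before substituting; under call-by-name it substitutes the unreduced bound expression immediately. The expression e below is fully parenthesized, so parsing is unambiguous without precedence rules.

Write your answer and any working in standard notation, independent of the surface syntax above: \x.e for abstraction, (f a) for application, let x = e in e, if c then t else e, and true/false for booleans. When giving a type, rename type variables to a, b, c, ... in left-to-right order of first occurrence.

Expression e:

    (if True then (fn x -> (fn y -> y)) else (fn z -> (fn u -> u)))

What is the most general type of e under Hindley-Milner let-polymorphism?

Answer: a -> b -> b

Derivation:
  unify Bool ~ Bool
y : b
\y._ : b -> b
\x._ : a -> b -> b
u : d
\u._ : d -> d
\z._ : c -> d -> d
  unify a -> b -> b ~ c -> d -> d
  unify a ~ c
  unify b -> b ~ d -> d
  unify b ~ d
  unify d ~ d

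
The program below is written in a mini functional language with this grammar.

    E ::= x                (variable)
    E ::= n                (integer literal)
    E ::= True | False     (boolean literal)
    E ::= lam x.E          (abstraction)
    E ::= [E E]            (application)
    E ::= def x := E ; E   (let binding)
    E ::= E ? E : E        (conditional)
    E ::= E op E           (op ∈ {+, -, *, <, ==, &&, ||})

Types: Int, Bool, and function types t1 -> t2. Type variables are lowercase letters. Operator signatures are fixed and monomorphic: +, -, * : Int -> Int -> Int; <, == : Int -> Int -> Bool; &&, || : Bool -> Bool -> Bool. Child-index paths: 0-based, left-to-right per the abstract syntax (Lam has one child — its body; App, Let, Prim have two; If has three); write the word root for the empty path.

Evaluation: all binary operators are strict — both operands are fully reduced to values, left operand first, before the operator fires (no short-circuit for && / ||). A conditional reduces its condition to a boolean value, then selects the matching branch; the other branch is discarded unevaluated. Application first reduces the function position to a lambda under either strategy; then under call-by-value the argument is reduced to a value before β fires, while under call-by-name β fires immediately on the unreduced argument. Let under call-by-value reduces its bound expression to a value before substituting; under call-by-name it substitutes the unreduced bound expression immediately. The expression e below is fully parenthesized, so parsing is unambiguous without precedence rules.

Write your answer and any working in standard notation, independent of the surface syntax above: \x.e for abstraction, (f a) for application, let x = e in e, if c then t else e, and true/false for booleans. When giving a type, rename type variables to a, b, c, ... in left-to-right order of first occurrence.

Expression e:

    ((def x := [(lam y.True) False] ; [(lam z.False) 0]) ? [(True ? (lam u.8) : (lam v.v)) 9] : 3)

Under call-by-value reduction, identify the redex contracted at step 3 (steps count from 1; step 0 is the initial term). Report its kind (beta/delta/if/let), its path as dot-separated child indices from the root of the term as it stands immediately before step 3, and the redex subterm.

Answer: beta at 0 : ((\z.false) 0)

Derivation:
step 0: (if (let x = ((\y.true) false) in ((\z.false) 0)) then ((if true then (\u.8) else (\v.v)) 9) else 3)
step 1: [beta@0.0] (if (let x = true in ((\z.false) 0)) then ((if true then (\u.8) else (\v.v)) 9) else 3)
step 2: [let@0] (if ((\z.false) 0) then ((if true then (\u.8) else (\v.v)) 9) else 3)
step 3: [beta@0] (if false then ((if true then (\u.8) else (\v.v)) 9) else 3)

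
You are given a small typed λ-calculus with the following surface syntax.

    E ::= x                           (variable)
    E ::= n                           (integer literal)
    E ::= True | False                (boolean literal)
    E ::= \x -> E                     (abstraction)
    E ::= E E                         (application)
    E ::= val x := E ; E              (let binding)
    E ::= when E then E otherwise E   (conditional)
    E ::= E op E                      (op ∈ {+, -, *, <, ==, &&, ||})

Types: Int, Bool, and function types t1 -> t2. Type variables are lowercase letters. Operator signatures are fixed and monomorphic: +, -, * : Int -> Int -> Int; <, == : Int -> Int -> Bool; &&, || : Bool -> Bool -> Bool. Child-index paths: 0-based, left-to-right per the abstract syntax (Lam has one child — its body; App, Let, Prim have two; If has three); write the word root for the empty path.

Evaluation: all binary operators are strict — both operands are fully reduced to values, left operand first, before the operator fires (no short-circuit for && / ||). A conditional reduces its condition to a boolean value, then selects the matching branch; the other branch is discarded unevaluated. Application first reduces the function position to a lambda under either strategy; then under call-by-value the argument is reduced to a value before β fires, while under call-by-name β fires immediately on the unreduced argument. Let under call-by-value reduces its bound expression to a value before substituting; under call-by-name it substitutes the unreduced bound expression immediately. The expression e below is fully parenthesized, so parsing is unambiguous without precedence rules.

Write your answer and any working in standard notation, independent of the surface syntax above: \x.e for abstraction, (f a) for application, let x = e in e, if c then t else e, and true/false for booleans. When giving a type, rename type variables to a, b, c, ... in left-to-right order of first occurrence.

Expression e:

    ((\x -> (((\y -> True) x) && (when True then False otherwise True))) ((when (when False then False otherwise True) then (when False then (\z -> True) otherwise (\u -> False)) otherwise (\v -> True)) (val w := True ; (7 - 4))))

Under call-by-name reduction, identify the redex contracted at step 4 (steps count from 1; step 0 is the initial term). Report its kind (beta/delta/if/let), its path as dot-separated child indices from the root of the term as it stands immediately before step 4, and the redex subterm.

Working:
step 0: ((\x.(((\y.true) x) && (if true then false else true))) ((if (if false then false else true) then (if false then (\z.true) else (\u.false)) else (\v.true)) (let w = true in (7 - 4))))
step 1: [beta@root] (((\y.true) ((if (if false then false else true) then (if false then (\z.true) else (\u.false)) else (\v.true)) (let w = true in (7 - 4)))) && (if true then false else true))
step 2: [beta@0] (true && (if true then false else true))
step 3: [if@1] (true && false)
step 4: [delta@root] false

Answer: delta at root : (true && false)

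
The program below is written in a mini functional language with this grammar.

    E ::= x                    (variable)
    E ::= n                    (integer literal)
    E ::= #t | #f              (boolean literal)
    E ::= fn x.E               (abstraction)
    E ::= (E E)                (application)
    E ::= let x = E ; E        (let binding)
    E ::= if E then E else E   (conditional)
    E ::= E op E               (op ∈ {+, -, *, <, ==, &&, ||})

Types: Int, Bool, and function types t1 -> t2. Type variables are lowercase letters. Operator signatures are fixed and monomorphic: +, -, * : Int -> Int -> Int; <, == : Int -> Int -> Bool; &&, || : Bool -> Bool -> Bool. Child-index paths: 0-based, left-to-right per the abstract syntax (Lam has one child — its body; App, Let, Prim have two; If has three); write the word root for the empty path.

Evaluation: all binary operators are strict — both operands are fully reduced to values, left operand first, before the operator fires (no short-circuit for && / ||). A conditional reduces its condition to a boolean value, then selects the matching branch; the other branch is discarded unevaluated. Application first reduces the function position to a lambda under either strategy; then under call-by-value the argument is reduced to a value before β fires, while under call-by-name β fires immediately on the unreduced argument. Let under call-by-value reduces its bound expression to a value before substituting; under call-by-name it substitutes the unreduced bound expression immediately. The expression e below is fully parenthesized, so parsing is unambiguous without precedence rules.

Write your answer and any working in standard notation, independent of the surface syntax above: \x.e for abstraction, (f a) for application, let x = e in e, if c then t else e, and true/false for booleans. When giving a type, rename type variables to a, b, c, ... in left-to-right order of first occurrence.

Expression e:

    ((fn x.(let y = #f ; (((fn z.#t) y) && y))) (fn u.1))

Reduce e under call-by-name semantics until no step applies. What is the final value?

Answer: false

Working:
step 0: ((\x.(let y = false in (((\z.true) y) && y))) (\u.1))
step 1: [beta@root] (let y = false in (((\z.true) y) && y))
step 2: [let@root] (((\z.true) false) && false)
step 3: [beta@0] (true && false)
step 4: [delta@root] false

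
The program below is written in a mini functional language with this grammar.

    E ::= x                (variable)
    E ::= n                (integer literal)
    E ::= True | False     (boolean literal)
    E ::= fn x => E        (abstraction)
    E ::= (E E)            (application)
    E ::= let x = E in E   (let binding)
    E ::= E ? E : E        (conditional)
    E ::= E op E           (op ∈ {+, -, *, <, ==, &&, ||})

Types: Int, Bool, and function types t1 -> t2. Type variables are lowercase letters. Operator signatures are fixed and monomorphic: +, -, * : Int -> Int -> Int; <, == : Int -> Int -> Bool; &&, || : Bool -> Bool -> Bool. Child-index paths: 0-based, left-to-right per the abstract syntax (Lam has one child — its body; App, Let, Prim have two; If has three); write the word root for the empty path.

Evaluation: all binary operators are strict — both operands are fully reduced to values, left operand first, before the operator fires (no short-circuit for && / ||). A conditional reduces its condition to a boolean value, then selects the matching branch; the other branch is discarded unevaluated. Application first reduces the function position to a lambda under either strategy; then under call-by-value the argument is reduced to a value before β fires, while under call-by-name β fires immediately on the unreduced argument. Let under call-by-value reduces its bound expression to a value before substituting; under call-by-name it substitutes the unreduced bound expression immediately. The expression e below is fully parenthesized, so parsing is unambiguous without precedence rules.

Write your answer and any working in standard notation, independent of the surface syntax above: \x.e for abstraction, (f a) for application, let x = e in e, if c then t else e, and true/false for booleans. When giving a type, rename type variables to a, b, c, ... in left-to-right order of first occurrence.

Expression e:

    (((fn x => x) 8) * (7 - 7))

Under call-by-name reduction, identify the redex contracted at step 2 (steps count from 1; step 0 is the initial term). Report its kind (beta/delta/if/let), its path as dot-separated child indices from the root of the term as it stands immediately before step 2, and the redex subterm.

Working:
step 0: (((\x.x) 8) * (7 - 7))
step 1: [beta@0] (8 * (7 - 7))
step 2: [delta@1] (8 * 0)

Answer: delta at 1 : (7 - 7)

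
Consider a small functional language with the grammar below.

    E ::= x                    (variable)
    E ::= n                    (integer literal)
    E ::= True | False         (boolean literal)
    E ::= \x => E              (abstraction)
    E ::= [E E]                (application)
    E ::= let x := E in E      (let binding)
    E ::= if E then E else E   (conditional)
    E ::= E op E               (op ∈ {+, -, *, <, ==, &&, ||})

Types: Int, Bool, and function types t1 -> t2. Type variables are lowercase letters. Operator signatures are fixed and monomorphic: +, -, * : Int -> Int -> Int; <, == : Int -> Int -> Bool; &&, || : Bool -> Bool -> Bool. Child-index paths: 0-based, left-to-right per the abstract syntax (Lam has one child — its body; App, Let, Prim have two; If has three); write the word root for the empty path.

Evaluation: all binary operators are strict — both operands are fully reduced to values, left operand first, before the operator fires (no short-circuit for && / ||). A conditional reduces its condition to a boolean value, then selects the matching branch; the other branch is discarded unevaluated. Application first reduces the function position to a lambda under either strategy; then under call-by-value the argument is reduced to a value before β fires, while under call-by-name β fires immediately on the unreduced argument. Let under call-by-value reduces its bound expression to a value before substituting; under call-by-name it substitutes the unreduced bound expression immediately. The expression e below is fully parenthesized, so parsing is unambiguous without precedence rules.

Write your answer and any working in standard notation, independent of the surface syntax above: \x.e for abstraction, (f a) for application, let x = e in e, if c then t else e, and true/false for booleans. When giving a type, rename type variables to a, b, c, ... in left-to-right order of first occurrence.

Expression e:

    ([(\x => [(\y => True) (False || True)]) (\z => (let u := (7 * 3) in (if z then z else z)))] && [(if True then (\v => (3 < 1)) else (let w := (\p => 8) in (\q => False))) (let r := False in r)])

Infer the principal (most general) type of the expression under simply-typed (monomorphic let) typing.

Derivation:
\y._ : b -> Bool
  unify Bool ~ Bool
  unify Bool ~ Bool
  unify b -> Bool ~ Bool -> c
  unify b ~ Bool
  unify Bool ~ c
_ _ : Bool
\x._ : a -> Bool
  unify Int ~ Int
  unify Int ~ Int
let u : Int
z : d
  unify d ~ Bool
z : Bool
z : Bool
  unify Bool ~ Bool
\z._ : Bool -> Bool
  unify a -> Bool ~ (Bool -> Bool) -> e
  unify a ~ Bool -> Bool
  unify Bool ~ e
_ _ : Bool
  unify Bool ~ Bool
  unify Bool ~ Bool
  unify Int ~ Int
  unify Int ~ Int
\v._ : f -> Bool
\p._ : g -> Int
let w : g -> Int
\q._ : h -> Bool
  unify f -> Bool ~ h -> Bool
  unify f ~ h
  unify Bool ~ Bool
let r : Bool
r : Bool
  unify h -> Bool ~ Bool -> i
  unify h ~ Bool
  unify Bool ~ i
_ _ : Bool
  unify Bool ~ Bool

Answer: Bool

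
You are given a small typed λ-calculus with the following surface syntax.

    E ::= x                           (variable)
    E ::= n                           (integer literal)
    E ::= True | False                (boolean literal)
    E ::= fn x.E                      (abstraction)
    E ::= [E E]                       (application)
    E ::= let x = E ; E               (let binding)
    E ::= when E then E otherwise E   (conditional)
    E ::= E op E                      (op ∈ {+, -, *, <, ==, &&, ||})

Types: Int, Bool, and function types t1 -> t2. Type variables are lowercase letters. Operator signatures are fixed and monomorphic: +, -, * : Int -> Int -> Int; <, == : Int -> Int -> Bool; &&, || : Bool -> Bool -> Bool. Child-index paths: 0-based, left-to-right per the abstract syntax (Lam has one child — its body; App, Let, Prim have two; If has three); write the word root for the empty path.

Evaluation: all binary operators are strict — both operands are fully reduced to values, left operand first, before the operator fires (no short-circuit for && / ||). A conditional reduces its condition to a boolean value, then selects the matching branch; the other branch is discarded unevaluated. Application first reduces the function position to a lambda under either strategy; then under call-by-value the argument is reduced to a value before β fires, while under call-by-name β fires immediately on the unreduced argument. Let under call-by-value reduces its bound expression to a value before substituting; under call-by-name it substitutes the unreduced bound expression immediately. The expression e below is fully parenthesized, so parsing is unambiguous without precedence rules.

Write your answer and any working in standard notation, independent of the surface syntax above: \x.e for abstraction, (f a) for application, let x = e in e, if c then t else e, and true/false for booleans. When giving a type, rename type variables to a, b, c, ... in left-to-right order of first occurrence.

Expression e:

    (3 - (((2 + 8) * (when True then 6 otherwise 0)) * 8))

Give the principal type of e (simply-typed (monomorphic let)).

Answer: Int

Working:
  unify Int ~ Int
  unify Int ~ Int
  unify Int ~ Int
  unify Int ~ Int
  unify Bool ~ Bool
  unify Int ~ Int
  unify Int ~ Int
  unify Int ~ Int
  unify Int ~ Int
  unify Int ~ Int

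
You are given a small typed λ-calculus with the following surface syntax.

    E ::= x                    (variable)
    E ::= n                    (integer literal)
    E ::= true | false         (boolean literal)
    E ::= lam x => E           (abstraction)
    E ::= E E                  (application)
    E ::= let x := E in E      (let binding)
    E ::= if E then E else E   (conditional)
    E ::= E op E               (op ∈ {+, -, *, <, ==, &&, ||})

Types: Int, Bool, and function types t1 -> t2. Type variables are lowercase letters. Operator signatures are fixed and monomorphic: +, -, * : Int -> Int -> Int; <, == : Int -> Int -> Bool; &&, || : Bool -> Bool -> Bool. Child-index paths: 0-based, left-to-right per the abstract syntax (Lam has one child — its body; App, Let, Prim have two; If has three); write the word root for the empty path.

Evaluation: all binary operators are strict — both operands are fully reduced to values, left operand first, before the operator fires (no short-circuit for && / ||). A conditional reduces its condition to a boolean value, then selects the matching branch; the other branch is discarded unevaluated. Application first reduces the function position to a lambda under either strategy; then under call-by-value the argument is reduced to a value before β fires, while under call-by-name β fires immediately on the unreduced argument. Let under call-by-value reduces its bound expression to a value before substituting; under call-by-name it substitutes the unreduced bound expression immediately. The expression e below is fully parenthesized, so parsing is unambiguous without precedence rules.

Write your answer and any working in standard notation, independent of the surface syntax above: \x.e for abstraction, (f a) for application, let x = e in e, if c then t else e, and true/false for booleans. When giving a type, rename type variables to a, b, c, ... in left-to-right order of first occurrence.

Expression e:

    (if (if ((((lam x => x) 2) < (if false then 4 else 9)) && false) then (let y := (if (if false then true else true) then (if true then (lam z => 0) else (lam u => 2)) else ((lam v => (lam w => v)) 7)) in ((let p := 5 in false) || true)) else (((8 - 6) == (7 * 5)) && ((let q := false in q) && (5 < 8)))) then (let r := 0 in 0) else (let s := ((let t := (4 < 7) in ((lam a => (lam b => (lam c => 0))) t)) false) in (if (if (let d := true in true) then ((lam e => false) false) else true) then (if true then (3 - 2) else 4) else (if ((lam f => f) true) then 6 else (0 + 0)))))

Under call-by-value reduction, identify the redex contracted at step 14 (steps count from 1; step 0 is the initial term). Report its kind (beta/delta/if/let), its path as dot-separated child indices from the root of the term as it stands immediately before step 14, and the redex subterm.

Working:
step 0: (if (if ((((\x.x) 2) < (if false then 4 else 9)) && false) then (let y = (if (if false then true else true) then (if true then (\z.0) else (\u.2)) else ((\v.(\w.v)) 7)) in ((let p = 5 in false) || true)) else (((8 - 6) == (7 * 5)) && ((let q = false in q) && (5 < 8)))) then (let r = 0 in 0) else (let s = ((let t = (4 < 7) in ((\a.(\b.(\c.0))) t)) false) in (if (if (let d = true in true) then ((\e.false) false) else true) then (if true then (3 - 2) else 4) else (if ((\f.f) true) then 6 else (0 + 0)))))
step 1: [beta@0.0.0.0] (if (if ((2 < (if false then 4 else 9)) && false) then (let y = (if (if false then true else true) then (if true then (\z.0) else (\u.2)) else ((\v.(\w.v)) 7)) in ((let p = 5 in false) || true)) else (((8 - 6) == (7 * 5)) && ((let q = false in q) && (5 < 8)))) then (let r = 0 in 0) else (let s = ((let t = (4 < 7) in ((\a.(\b.(\c.0))) t)) false) in (if (if (let d = true in true) then ((\e.false) false) else true) then (if true then (3 - 2) else 4) else (if ((\f.f) true) then 6 else (0 + 0)))))
step 2: [if@0.0.0.1] (if (if ((2 < 9) && false) then (let y = (if (if false then true else true) then (if true then (\z.0) else (\u.2)) else ((\v.(\w.v)) 7)) in ((let p = 5 in false) || true)) else (((8 - 6) == (7 * 5)) && ((let q = false in q) && (5 < 8)))) then (let r = 0 in 0) else (let s = ((let t = (4 < 7) in ((\a.(\b.(\c.0))) t)) false) in (if (if (let d = true in true) then ((\e.false) false) else true) then (if true then (3 - 2) else 4) else (if ((\f.f) true) then 6 else (0 + 0)))))
step 3: [delta@0.0.0] (if (if (true && false) then (let y = (if (if false then true else true) then (if true then (\z.0) else (\u.2)) else ((\v.(\w.v)) 7)) in ((let p = 5 in false) || true)) else (((8 - 6) == (7 * 5)) && ((let q = false in q) && (5 < 8)))) then (let r = 0 in 0) else (let s = ((let t = (4 < 7) in ((\a.(\b.(\c.0))) t)) false) in (if (if (let d = true in true) then ((\e.false) false) else true) then (if true then (3 - 2) else 4) else (if ((\f.f) true) then 6 else (0 + 0)))))
step 4: [delta@0.0] (if (if false then (let y = (if (if false then true else true) then (if true then (\z.0) else (\u.2)) else ((\v.(\w.v)) 7)) in ((let p = 5 in false) || true)) else (((8 - 6) == (7 * 5)) && ((let q = false in q) && (5 < 8)))) then (let r = 0 in 0) else (let s = ((let t = (4 < 7) in ((\a.(\b.(\c.0))) t)) false) in (if (if (let d = true in true) then ((\e.false) false) else true) then (if true then (3 - 2) else 4) else (if ((\f.f) true) then 6 else (0 + 0)))))
step 5: [if@0] (if (((8 - 6) == (7 * 5)) && ((let q = false in q) && (5 < 8))) then (let r = 0 in 0) else (let s = ((let t = (4 < 7) in ((\a.(\b.(\c.0))) t)) false) in (if (if (let d = true in true) then ((\e.false) false) else true) then (if true then (3 - 2) else 4) else (if ((\f.f) true) then 6 else (0 + 0)))))
step 6: [delta@0.0.0] (if ((2 == (7 * 5)) && ((let q = false in q) && (5 < 8))) then (let r = 0 in 0) else (let s = ((let t = (4 < 7) in ((\a.(\b.(\c.0))) t)) false) in (if (if (let d = true in true) then ((\e.false) false) else true) then (if true then (3 - 2) else 4) else (if ((\f.f) true) then 6 else (0 + 0)))))
step 7: [delta@0.0.1] (if ((2 == 35) && ((let q = false in q) && (5 < 8))) then (let r = 0 in 0) else (let s = ((let t = (4 < 7) in ((\a.(\b.(\c.0))) t)) false) in (if (if (let d = true in true) then ((\e.false) false) else true) then (if true then (3 - 2) else 4) else (if ((\f.f) true) then 6 else (0 + 0)))))
step 8: [delta@0.0] (if (false && ((let q = false in q) && (5 < 8))) then (let r = 0 in 0) else (let s = ((let t = (4 < 7) in ((\a.(\b.(\c.0))) t)) false) in (if (if (let d = true in true) then ((\e.false) false) else true) then (if true then (3 - 2) else 4) else (if ((\f.f) true) then 6 else (0 + 0)))))
step 9: [let@0.1.0] (if (false && (false && (5 < 8))) then (let r = 0 in 0) else (let s = ((let t = (4 < 7) in ((\a.(\b.(\c.0))) t)) false) in (if (if (let d = true in true) then ((\e.false) false) else true) then (if true then (3 - 2) else 4) else (if ((\f.f) true) then 6 else (0 + 0)))))
step 10: [delta@0.1.1] (if (false && (false && true)) then (let r = 0 in 0) else (let s = ((let t = (4 < 7) in ((\a.(\b.(\c.0))) t)) false) in (if (if (let d = true in true) then ((\e.false) false) else true) then (if true then (3 - 2) else 4) else (if ((\f.f) true) then 6 else (0 + 0)))))
step 11: [delta@0.1] (if (false && false) then (let r = 0 in 0) else (let s = ((let t = (4 < 7) in ((\a.(\b.(\c.0))) t)) false) in (if (if (let d = true in true) then ((\e.false) false) else true) then (if true then (3 - 2) else 4) else (if ((\f.f) true) then 6 else (0 + 0)))))
step 12: [delta@0] (if false then (let r = 0 in 0) else (let s = ((let t = (4 < 7) in ((\a.(\b.(\c.0))) t)) false) in (if (if (let d = true in true) then ((\e.false) false) else true) then (if true then (3 - 2) else 4) else (if ((\f.f) true) then 6 else (0 + 0)))))
step 13: [if@root] (let s = ((let t = (4 < 7) in ((\a.(\b.(\c.0))) t)) false) in (if (if (let d = true in true) then ((\e.false) false) else true) then (if true then (3 - 2) else 4) else (if ((\f.f) true) then 6 else (0 + 0))))
step 14: [delta@0.0.0] (let s = ((let t = true in ((\a.(\b.(\c.0))) t)) false) in (if (if (let d = true in true) then ((\e.false) false) else true) then (if true then (3 - 2) else 4) else (if ((\f.f) true) then 6 else (0 + 0))))

Answer: delta at 0.0.0 : (4 < 7)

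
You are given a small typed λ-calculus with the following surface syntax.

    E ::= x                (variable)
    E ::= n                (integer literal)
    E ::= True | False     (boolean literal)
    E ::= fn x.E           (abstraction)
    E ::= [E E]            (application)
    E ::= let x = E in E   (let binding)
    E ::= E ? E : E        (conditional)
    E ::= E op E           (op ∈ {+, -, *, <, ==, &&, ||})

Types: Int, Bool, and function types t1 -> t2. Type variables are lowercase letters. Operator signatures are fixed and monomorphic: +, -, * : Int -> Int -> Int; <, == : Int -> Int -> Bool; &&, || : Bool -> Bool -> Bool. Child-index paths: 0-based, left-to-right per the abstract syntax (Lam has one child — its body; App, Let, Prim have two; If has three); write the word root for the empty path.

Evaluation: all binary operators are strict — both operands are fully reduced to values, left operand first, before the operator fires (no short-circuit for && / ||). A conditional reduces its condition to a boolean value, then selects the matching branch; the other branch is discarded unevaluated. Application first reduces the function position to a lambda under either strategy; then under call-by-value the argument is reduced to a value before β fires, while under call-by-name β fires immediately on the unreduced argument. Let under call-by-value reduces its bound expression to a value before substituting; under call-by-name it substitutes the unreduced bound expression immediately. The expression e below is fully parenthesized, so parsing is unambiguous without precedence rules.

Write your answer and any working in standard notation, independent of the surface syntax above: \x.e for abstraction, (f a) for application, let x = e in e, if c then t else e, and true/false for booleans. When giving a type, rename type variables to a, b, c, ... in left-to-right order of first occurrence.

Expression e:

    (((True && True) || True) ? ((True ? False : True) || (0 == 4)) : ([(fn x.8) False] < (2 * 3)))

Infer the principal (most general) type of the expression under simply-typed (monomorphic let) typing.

Working:
  unify Bool ~ Bool
  unify Bool ~ Bool
  unify Bool ~ Bool
  unify Bool ~ Bool
  unify Bool ~ Bool
  unify Bool ~ Bool
  unify Bool ~ Bool
  unify Bool ~ Bool
  unify Int ~ Int
  unify Int ~ Int
  unify Bool ~ Bool
\x._ : a -> Int
  unify a -> Int ~ Bool -> b
  unify a ~ Bool
  unify Int ~ b
_ _ : Int
  unify Int ~ Int
  unify Int ~ Int
  unify Int ~ Int
  unify Int ~ Int
  unify Bool ~ Bool

Answer: Bool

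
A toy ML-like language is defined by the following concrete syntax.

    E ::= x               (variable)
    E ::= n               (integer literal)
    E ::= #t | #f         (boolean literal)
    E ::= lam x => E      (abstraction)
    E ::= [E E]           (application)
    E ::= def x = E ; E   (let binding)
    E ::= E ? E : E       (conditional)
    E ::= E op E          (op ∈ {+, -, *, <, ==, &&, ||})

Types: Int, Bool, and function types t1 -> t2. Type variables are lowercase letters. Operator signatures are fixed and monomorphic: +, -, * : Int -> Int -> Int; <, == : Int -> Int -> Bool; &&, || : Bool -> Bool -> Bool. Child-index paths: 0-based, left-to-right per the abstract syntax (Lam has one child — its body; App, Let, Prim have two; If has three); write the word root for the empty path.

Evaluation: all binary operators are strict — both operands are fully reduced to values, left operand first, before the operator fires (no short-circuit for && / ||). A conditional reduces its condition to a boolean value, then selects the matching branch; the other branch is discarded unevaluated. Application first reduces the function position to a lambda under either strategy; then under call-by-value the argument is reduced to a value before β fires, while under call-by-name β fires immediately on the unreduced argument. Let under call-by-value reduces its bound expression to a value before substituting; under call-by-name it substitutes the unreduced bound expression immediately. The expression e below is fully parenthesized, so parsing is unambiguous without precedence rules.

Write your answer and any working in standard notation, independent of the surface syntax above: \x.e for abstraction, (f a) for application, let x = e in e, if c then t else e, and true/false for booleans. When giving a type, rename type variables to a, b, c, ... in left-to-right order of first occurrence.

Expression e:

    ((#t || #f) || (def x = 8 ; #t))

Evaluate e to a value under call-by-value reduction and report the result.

Trace:
step 0: ((true || false) || (let x = 8 in true))
step 1: [delta@0] (true || (let x = 8 in true))
step 2: [let@1] (true || true)
step 3: [delta@root] true

Answer: true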